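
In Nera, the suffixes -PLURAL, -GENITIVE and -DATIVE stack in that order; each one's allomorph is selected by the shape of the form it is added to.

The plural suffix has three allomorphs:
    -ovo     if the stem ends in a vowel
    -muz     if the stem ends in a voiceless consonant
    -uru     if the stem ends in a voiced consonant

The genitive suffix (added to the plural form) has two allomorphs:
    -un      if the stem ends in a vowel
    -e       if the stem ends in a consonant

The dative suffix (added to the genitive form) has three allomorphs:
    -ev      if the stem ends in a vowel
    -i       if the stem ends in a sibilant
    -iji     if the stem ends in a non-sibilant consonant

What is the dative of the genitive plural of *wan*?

wanuruuniji

*wan* — final sound /n/ (a voiced consonant) → -uru → *wanuru*.
The plural form *wanuru* — final sound /u/ (a vowel) → -un → *wanuruun*.
The genitive form *wanuruun* — final sound /n/ (a non-sibilant consonant) → -iji → *wanuruuniji*.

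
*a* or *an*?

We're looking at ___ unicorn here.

a

The indefinite article is chosen by the initial *sound* of the following word, not its spelling.
*unicorn* begins with the sound /juː/ (u pronounced /juː/) — a consonant sound.
So the article is *a*: We're looking at a unicorn here.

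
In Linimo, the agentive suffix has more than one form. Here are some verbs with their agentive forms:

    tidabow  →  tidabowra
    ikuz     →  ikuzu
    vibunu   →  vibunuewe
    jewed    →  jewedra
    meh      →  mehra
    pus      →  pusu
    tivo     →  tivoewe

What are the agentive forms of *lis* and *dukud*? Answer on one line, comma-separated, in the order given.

Looking at the final sound of each stem: -u when the stem ends in a sibilant (*ikuz*, *pus*); -ra when the stem ends in a non-sibilant consonant (*tidabow*, *jewed*, *meh*); -ewe when the stem ends in a vowel (*vibunu*, *tivo*).
*lis* — final sound /s/ (a sibilant) → -u → *lisu*.
The final sound of *dukud* is /d/, which is a non-sibilant consonant, so the suffix is -ra, giving *dukudra*.

lisu, dukudra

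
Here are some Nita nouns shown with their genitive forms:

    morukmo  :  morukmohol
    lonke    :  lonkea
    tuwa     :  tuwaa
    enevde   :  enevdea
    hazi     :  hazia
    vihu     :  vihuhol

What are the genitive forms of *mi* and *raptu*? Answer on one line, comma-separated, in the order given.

Looking at the last vowel of each stem: -hol when the last vowel of the stem is a rounded vowel (*morukmo*, *vihu*); -a when the last vowel of the stem is an unrounded vowel (*lonke*, *tuwa*, *enevde*, *hazi*).
The last vowel of *mi* is /i/, which is an unrounded vowel, so the suffix is -a, giving *mia*.
*raptu*: last vowel = /u/, a rounded vowel → -hol → *raptuhol*.

mia, raptuhol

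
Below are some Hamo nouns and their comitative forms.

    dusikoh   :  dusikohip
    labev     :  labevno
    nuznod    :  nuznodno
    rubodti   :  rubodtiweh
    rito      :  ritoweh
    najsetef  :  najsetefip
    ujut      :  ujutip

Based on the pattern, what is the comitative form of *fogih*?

fogihip

The alternation tracks the final sound of the stem — -ip when the stem ends in a voiceless consonant (*dusikoh*, *najsetef*, *ujut*); -no when the stem ends in a voiced consonant (*labev*, *nuznod*); -weh when the stem ends in a vowel (*rubodti*, *rito*).
*fogih* — final sound /h/ (a voiceless consonant) → -ip → *fogihip*.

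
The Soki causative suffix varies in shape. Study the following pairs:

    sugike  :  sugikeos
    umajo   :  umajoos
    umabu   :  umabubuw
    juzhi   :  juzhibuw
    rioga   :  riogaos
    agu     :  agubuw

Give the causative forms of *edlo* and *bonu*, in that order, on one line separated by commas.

edloos, bonubuw

The alternation tracks the last vowel of the stem — -buw when the last vowel of the stem is a high vowel (*umabu*, *juzhi*, *agu*); -os when the last vowel of the stem is a non-high vowel (*sugike*, *umajo*, *rioga*).
Since the last vowel of *edlo* is /o/ (a non-high vowel), it takes -os, giving *edloos*.
The last vowel of *bonu* is /u/, which is a high vowel, so the suffix is -buw, giving *bonubuw*.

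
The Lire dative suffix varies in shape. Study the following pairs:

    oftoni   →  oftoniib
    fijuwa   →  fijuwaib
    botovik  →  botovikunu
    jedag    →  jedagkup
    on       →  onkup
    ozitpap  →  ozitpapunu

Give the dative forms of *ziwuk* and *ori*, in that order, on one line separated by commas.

ziwukunu, oriib

The suffix is conditioned by the final sound: -unu when the stem ends in a voiceless consonant (*botovik*, *ozitpap*); -kup when the stem ends in a voiced consonant (*jedag*, *on*); -ib when the stem ends in a vowel (*oftoni*, *fijuwa*).
Since the final sound of *ziwuk* is /k/ (a voiceless consonant), it takes -unu, giving *ziwukunu*.
Since the final sound of *ori* is /i/ (a vowel), it takes -ib, giving *oriib*.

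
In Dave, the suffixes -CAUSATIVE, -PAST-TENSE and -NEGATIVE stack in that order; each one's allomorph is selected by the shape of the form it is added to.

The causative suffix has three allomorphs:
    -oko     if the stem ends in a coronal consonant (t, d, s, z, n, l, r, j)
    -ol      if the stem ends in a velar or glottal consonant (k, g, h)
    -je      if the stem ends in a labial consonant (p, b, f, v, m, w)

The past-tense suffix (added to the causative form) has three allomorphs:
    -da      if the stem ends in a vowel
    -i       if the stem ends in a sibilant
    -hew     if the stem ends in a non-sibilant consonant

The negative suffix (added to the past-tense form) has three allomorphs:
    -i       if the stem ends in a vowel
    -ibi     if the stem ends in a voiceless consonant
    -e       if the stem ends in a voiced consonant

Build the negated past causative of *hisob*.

*hisob*: final consonant = /b/, labial → -je → *hisobje*.
The causative form *hisobje* — final sound /e/ (a vowel) → -da → *hisobjeda*.
Since the final sound of the past-tense form *hisobjeda* is /a/ (a vowel), it takes -i, giving *hisobjedai*.

hisobjedai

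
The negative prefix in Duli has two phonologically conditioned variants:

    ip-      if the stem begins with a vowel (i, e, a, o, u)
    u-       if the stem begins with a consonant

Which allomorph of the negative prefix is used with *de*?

*de*: first sound = /d/, a consonant → u-.

u-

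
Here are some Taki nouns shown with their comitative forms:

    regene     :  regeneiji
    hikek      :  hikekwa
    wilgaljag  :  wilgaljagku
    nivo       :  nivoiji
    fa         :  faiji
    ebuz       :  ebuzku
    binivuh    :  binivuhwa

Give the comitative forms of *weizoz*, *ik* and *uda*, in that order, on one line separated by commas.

weizozku, ikwa, udaiji

The pattern is voicing of the final sound: -wa when the stem ends in a voiceless consonant (*hikek*, *binivuh*); -ku when the stem ends in a voiced consonant (*wilgaljag*, *ebuz*); -iji when the stem ends in a vowel (*regene*, *nivo*, *fa*).
*weizoz* — final sound /z/ (a voiced consonant) → -ku → *weizozku*.
Since the final sound of *ik* is /k/ (a voiceless consonant), it takes -wa, giving *ikwa*.
Since the final sound of *uda* is /a/ (a vowel), it takes -iji, giving *udaiji*.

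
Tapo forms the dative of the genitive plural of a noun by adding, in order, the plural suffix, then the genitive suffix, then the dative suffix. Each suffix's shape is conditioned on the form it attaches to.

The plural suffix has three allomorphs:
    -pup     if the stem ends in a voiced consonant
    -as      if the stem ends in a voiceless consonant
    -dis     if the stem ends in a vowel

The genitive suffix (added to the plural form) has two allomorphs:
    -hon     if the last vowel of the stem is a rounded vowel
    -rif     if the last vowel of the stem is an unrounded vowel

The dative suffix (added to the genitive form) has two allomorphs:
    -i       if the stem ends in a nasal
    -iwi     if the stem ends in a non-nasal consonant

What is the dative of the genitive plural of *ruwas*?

The final sound of *ruwas* is /s/, which is a voiceless consonant, so the plural suffix is -as, giving *ruwasas*.
The plural form *ruwasas*: last vowel = /a/, an unrounded vowel → -rif → *ruwasasrif*.
Since the final consonant of the genitive form *ruwasasrif* is /f/ (non-nasal), it takes -iwi, giving *ruwasasrifiwi*.

ruwasasrifiwi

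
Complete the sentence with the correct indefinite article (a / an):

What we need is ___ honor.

an

The indefinite article is chosen by the initial *sound* of the following word, not its spelling.
*honor* begins with the sound /ɒ/ (silent h) — a vowel sound.
So the article is *an*: What we need is an honor.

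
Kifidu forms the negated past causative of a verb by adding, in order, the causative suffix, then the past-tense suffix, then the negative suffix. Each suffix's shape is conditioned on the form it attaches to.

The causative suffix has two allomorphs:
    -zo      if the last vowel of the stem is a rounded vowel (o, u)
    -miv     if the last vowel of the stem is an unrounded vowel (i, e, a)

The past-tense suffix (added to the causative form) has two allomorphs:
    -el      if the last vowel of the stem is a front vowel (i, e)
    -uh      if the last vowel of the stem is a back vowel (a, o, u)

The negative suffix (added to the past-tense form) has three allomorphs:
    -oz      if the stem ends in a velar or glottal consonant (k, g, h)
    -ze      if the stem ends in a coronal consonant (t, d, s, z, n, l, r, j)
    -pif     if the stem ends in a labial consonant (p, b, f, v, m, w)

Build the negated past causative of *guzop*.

guzopzouhoz

Since the last vowel of *guzop* is /o/ (a rounded vowel), it takes -zo, giving *guzopzo*.
The last vowel of the causative form *guzopzo* is /o/, which is a back vowel, so the past-tense suffix is -uh, giving *guzopzouh*.
The final consonant of the past-tense form *guzopzouh* is /h/, which is velar/glottal, so the negative suffix is -oz, giving *guzopzouhoz*.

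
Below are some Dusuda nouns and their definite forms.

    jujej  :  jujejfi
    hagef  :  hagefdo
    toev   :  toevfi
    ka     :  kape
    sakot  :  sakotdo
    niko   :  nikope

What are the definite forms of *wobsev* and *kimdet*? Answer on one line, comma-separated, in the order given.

wobsevfi, kimdetdo

The suffix is conditioned by the final sound: -do when the stem ends in a voiceless consonant (*hagef*, *sakot*); -fi when the stem ends in a voiced consonant (*jujej*, *toev*); -pe when the stem ends in a vowel (*ka*, *niko*).
*wobsev*: final sound = /v/, a voiced consonant → -fi → *wobsevfi*.
*kimdet* — final sound /t/ (a voiceless consonant) → -do → *kimdetdo*.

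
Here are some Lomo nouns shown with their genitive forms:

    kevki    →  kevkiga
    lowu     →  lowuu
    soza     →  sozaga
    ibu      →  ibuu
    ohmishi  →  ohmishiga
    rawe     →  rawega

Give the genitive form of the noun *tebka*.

tebkaga

Looking at the last vowel of each stem: -u when the last vowel of the stem is a rounded vowel (*lowu*, *ibu*); -ga when the last vowel of the stem is an unrounded vowel (*kevki*, *soza*, *ohmishi*, *rawe*).
The last vowel of *tebka* is /a/, which is an unrounded vowel, so the suffix is -ga, giving *tebkaga*.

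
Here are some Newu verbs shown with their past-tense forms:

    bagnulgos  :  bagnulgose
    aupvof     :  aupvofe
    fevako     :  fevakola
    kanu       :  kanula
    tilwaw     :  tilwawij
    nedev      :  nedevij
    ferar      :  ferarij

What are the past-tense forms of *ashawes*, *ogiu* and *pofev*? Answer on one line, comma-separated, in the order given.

The suffix is conditioned by the final sound: -e when the stem ends in a voiceless consonant (*bagnulgos*, *aupvof*); -ij when the stem ends in a voiced consonant (*tilwaw*, *nedev*, *ferar*); -la when the stem ends in a vowel (*fevako*, *kanu*).
*ashawes*: final sound = /s/, a voiceless consonant → -e → *ashawese*.
The final sound of *ogiu* is /u/, which is a vowel, so the suffix is -la, giving *ogiula*.
Since the final sound of *pofev* is /v/ (a voiced consonant), it takes -ij, giving *pofevij*.

ashawese, ogiula, pofevij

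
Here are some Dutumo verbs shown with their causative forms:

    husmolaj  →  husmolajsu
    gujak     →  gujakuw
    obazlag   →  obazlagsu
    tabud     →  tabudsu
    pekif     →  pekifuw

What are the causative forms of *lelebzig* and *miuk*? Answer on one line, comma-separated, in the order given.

The alternation tracks the final consonant of the stem — -uw when the stem ends in a voiceless consonant (*gujak*, *pekif*); -su when the stem ends in a voiced consonant (*husmolaj*, *obazlag*, *tabud*).
Since the final consonant of *lelebzig* is /g/ (voiced), it takes -su, giving *lelebzigsu*.
*miuk*: final consonant = /k/, voiceless → -uw → *miukuw*.

lelebzigsu, miukuw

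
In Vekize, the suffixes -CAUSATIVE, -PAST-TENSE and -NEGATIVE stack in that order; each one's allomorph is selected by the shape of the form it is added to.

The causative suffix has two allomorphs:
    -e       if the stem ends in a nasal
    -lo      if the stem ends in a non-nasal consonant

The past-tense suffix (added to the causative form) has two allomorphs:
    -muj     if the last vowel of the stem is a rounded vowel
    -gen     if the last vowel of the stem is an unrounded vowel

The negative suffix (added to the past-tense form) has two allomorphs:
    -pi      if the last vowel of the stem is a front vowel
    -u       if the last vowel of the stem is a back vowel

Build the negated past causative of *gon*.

gonegenpi

The final consonant of *gon* is /n/, which is a nasal, so the causative suffix is -e, giving *gone*.
The last vowel of the causative form *gone* is /e/, which is an unrounded vowel, so the past-tense suffix is -gen, giving *gonegen*.
The past-tense form *gonegen* — last vowel /e/ (a front vowel) → -pi → *gonegenpi*.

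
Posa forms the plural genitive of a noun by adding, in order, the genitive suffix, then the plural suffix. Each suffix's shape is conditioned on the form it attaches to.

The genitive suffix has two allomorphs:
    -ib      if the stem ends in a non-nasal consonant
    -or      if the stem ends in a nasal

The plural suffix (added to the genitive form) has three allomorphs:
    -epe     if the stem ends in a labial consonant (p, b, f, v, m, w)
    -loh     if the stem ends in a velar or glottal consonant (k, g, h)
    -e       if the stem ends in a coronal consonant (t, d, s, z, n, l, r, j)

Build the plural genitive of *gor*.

goribepe

*gor* — final consonant /r/ (non-nasal) → -ib → *gorib*.
The genitive form *gorib* — final consonant /b/ (labial) → -epe → *goribepe*.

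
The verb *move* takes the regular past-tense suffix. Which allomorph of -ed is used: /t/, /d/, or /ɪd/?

The stem *move* ends in a voiced sound other than /d/.
The -ed suffix is realized as /ɪd/ after /t, d/; as /t/ after other voiceless consonants; and as /d/ after other voiced sounds.
So -ed on *move* is pronounced /d/.

/d/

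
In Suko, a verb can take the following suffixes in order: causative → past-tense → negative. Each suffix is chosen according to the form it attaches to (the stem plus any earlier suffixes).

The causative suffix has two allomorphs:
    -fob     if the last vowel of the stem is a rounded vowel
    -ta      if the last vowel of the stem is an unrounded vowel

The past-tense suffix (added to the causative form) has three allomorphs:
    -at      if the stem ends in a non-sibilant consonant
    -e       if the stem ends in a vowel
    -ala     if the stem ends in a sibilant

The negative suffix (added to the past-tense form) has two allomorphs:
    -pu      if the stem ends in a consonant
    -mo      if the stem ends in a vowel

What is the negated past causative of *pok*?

pokfobatpu

*pok*: last vowel = /o/, a rounded vowel → -fob → *pokfob*.
The causative form *pokfob* — final sound /b/ (a non-sibilant consonant) → -at → *pokfobat*.
The final sound of the past-tense form *pokfobat* is /t/, which is a consonant, so the negative suffix is -pu, giving *pokfobatpu*.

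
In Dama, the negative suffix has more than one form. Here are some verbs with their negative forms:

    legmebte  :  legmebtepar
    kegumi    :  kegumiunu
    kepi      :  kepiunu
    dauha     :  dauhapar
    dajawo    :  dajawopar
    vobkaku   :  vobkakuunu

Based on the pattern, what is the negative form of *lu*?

luunu

The alternation tracks the last vowel of the stem — -unu when the last vowel of the stem is a high vowel (*kegumi*, *kepi*, *vobkaku*); -par when the last vowel of the stem is a non-high vowel (*legmebte*, *dauha*, *dajawo*).
The last vowel of *lu* is /u/, which is a high vowel, so the suffix is -unu, giving *luunu*.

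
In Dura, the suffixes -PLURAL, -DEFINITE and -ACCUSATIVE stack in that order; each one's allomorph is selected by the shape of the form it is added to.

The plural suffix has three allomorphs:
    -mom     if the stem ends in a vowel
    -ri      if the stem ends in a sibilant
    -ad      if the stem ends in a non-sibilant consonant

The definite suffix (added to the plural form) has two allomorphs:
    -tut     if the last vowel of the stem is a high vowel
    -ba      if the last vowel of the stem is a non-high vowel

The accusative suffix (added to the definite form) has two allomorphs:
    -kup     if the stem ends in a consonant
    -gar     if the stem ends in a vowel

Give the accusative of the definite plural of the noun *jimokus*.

jimokusritutkup

Since the final sound of *jimokus* is /s/ (a sibilant), it takes -ri, giving *jimokusri*.
The plural form *jimokusri* — last vowel /i/ (a high vowel) → -tut → *jimokusritut*.
The definite form *jimokusritut* — final sound /t/ (a consonant) → -kup → *jimokusritutkup*.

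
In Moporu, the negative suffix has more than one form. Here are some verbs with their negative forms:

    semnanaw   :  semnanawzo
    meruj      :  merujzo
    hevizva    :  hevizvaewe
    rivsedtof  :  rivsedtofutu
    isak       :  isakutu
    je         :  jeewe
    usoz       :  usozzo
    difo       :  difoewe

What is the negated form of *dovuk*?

dovukutu

The suffix is conditioned by the final sound: -utu when the stem ends in a voiceless consonant (*rivsedtof*, *isak*); -zo when the stem ends in a voiced consonant (*semnanaw*, *meruj*, *usoz*); -ewe when the stem ends in a vowel (*hevizva*, *je*, *difo*).
*dovuk* — final sound /k/ (a voiceless consonant) → -utu → *dovukutu*.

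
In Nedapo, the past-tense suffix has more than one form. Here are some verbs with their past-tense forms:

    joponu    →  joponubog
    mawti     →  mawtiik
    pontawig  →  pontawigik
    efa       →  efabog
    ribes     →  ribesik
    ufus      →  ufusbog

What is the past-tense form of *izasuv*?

izasuvbog

The alternation tracks the last vowel of the stem — -ik when the last vowel of the stem is a front vowel (*mawti*, *pontawig*, *ribes*); -bog when the last vowel of the stem is a back vowel (*joponu*, *efa*, *ufus*).
*izasuv* — last vowel /u/ (a back vowel) → -bog → *izasuvbog*.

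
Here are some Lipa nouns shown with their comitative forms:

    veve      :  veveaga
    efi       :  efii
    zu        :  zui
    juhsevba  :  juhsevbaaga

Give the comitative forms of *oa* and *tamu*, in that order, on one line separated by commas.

oaaga, tamui

The suffix is conditioned by the last vowel: -i when the last vowel of the stem is a high vowel (*efi*, *zu*); -aga when the last vowel of the stem is a non-high vowel (*veve*, *juhsevba*).
The last vowel of *oa* is /a/, which is a non-high vowel, so the suffix is -aga, giving *oaaga*.
*tamu*: last vowel = /u/, a high vowel → -i → *tamui*.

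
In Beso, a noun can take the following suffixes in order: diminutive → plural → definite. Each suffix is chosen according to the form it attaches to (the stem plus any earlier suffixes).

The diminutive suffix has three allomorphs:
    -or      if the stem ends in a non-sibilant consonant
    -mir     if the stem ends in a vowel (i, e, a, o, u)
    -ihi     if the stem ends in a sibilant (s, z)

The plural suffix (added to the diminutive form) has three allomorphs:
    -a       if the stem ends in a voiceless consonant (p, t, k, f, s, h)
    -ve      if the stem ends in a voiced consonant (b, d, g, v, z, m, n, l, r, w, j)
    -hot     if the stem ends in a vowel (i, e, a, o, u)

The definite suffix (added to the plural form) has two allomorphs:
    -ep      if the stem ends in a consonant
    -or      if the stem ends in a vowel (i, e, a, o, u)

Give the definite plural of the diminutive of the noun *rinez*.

rinezihihotep

The final sound of *rinez* is /z/, which is a sibilant, so the diminutive suffix is -ihi, giving *rinezihi*.
The final sound of the diminutive form *rinezihi* is /i/, which is a vowel, so the plural suffix is -hot, giving *rinezihihot*.
The final sound of the plural form *rinezihihot* is /t/, which is a consonant, so the definite suffix is -ep, giving *rinezihihotep*.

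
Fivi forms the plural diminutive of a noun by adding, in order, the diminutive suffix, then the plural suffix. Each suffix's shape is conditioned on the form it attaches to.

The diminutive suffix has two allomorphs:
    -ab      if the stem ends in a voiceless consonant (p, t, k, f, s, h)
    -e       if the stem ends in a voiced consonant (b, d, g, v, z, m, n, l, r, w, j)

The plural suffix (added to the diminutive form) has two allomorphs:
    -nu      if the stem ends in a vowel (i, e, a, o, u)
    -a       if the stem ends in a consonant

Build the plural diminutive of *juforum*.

*juforum*: final consonant = /m/, voiced → -e → *juforume*.
Since the final sound of the diminutive form *juforume* is /e/ (a vowel), it takes -nu, giving *juforumenu*.

juforumenu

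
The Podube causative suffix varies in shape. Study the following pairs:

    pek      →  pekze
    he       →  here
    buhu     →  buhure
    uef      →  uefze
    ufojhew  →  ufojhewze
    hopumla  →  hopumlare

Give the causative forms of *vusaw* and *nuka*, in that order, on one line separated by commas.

vusawze, nukare

The suffix is conditioned by the final sound: -ze when the stem ends in a consonant (*pek*, *uef*, *ufojhew*); -re when the stem ends in a vowel (*he*, *buhu*, *hopumla*).
*vusaw*: final sound = /w/, a consonant → -ze → *vusawze*.
*nuka* — final sound /a/ (a vowel) → -re → *nukare*.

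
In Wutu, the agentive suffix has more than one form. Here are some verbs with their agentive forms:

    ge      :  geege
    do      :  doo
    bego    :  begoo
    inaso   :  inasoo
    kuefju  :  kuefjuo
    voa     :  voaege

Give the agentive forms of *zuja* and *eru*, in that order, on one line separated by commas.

zujaege, eruo

The pattern is rounding harmony: -o when the last vowel of the stem is a rounded vowel (*do*, *bego*, *inaso*, *kuefju*); -ege when the last vowel of the stem is an unrounded vowel (*ge*, *voa*).
Since the last vowel of *zuja* is /a/ (an unrounded vowel), it takes -ege, giving *zujaege*.
Since the last vowel of *eru* is /u/ (a rounded vowel), it takes -o, giving *eruo*.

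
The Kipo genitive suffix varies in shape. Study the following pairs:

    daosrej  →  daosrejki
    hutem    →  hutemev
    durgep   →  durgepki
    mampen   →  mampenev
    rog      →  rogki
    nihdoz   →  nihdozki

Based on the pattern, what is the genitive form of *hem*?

The alternation tracks the final consonant of the stem — -ev when the stem ends in a nasal (*hutem*, *mampen*); -ki when the stem ends in a non-nasal consonant (*daosrej*, *durgep*, *rog*, *nihdoz*).
*hem*: final consonant = /m/, a nasal → -ev → *hemev*.

hemev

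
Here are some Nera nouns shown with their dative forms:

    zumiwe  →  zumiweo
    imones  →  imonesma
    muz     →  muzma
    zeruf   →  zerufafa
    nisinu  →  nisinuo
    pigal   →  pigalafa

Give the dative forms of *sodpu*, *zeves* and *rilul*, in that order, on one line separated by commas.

sodpuo, zevesma, rilulafa

The suffix is conditioned by the final sound: -ma when the stem ends in a sibilant (*imones*, *muz*); -afa when the stem ends in a non-sibilant consonant (*zeruf*, *pigal*); -o when the stem ends in a vowel (*zumiwe*, *nisinu*).
The final sound of *sodpu* is /u/, which is a vowel, so the suffix is -o, giving *sodpuo*.
The final sound of *zeves* is /s/, which is a sibilant, so the suffix is -ma, giving *zevesma*.
*rilul*: final sound = /l/, a non-sibilant consonant → -afa → *rilulafa*.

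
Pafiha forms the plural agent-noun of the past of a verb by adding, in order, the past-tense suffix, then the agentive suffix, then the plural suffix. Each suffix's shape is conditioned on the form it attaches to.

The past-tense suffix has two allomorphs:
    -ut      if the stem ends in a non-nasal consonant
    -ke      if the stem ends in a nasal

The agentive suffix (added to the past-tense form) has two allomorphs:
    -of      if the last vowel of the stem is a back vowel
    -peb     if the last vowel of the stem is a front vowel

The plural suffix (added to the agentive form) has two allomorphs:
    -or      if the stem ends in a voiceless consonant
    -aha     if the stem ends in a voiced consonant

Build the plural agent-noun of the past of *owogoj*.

*owogoj* — final consonant /j/ (non-nasal) → -ut → *owogojut*.
Since the last vowel of the past-tense form *owogojut* is /u/ (a back vowel), it takes -of, giving *owogojutof*.
The final consonant of the agentive form *owogojutof* is /f/, which is voiceless, so the plural suffix is -or, giving *owogojutofor*.

owogojutofor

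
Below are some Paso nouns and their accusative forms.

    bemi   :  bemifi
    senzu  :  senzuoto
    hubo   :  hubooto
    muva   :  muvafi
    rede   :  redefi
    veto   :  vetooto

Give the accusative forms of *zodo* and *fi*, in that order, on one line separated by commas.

zodooto, fifi

Looking at the last vowel of each stem: -oto when the last vowel of the stem is a rounded vowel (*senzu*, *hubo*, *veto*); -fi when the last vowel of the stem is an unrounded vowel (*bemi*, *muva*, *rede*).
*zodo* — last vowel /o/ (a rounded vowel) → -oto → *zodooto*.
*fi* — last vowel /i/ (an unrounded vowel) → -fi → *fifi*.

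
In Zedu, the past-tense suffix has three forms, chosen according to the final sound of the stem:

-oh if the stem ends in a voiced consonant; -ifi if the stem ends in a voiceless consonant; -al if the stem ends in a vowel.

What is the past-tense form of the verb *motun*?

motunoh

*motun*: final sound = /n/, a voiced consonant → -oh → *motunoh*.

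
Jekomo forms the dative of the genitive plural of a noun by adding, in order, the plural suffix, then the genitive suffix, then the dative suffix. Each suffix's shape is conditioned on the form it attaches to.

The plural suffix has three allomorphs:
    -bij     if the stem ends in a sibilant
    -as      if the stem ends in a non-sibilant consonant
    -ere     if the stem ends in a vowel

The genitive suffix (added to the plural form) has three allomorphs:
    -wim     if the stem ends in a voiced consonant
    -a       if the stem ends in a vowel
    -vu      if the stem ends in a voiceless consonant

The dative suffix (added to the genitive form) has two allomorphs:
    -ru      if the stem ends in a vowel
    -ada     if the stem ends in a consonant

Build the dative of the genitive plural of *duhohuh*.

*duhohuh* — final sound /h/ (a non-sibilant consonant) → -as → *duhohuhas*.
The plural form *duhohuhas*: final sound = /s/, a voiceless consonant → -vu → *duhohuhasvu*.
Since the final sound of the genitive form *duhohuhasvu* is /u/ (a vowel), it takes -ru, giving *duhohuhasvuru*.

duhohuhasvuru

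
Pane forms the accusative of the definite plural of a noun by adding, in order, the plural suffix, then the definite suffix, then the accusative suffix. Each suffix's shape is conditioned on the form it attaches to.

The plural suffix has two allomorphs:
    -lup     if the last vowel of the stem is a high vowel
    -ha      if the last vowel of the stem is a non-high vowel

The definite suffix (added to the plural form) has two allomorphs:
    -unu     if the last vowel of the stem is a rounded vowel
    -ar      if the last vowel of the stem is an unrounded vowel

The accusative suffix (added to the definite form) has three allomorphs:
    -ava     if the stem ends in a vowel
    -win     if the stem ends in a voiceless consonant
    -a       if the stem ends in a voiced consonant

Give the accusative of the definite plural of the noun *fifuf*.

fifuflupunuava

The last vowel of *fifuf* is /u/, which is a high vowel, so the plural suffix is -lup, giving *fifuflup*.
The plural form *fifuflup*: last vowel = /u/, a rounded vowel → -unu → *fifuflupunu*.
The definite form *fifuflupunu*: final sound = /u/, a vowel → -ava → *fifuflupunuava*.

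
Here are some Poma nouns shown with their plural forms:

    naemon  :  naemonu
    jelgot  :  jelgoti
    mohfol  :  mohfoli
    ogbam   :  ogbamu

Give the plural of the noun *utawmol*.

The pattern is nasality of the final consonant: -u when the stem ends in a nasal (*naemon*, *ogbam*); -i when the stem ends in a non-nasal consonant (*jelgot*, *mohfol*).
Since the final consonant of *utawmol* is /l/ (non-nasal), it takes -i, giving *utawmoli*.

utawmoli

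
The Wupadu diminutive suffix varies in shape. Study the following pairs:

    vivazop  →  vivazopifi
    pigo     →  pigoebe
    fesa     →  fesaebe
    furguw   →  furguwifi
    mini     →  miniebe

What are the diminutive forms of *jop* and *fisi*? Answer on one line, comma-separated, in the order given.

The alternation tracks the final sound of the stem — -ifi when the stem ends in a consonant (*vivazop*, *furguw*); -ebe when the stem ends in a vowel (*pigo*, *fesa*, *mini*).
Since the final sound of *jop* is /p/ (a consonant), it takes -ifi, giving *jopifi*.
Since the final sound of *fisi* is /i/ (a vowel), it takes -ebe, giving *fisiebe*.

jopifi, fisiebe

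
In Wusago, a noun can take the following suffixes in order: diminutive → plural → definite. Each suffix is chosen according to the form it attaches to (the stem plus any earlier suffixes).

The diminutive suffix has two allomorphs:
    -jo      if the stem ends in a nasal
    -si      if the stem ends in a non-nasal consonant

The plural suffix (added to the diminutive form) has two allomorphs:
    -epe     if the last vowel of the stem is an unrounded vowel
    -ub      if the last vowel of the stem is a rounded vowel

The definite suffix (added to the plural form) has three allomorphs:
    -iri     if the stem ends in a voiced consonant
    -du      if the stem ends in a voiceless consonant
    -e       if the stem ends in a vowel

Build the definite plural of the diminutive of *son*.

The final consonant of *son* is /n/, which is a nasal, so the diminutive suffix is -jo, giving *sonjo*.
Since the last vowel of the diminutive form *sonjo* is /o/ (a rounded vowel), it takes -ub, giving *sonjoub*.
The plural form *sonjoub* — final sound /b/ (a voiced consonant) → -iri → *sonjoubiri*.

sonjoubiri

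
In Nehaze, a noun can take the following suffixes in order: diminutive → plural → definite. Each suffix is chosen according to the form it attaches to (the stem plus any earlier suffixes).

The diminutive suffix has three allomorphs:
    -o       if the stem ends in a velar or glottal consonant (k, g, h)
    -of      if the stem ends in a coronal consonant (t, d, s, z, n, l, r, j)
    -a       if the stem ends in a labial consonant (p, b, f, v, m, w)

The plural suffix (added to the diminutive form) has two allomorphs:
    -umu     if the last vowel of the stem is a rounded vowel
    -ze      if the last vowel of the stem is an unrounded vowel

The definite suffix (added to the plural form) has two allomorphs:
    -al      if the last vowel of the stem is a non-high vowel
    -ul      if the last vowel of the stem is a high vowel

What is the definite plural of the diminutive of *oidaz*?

oidazofumuul

The final consonant of *oidaz* is /z/, which is coronal, so the diminutive suffix is -of, giving *oidazof*.
The diminutive form *oidazof* — last vowel /o/ (a rounded vowel) → -umu → *oidazofumu*.
Since the last vowel of the plural form *oidazofumu* is /u/ (a high vowel), it takes -ul, giving *oidazofumuul*.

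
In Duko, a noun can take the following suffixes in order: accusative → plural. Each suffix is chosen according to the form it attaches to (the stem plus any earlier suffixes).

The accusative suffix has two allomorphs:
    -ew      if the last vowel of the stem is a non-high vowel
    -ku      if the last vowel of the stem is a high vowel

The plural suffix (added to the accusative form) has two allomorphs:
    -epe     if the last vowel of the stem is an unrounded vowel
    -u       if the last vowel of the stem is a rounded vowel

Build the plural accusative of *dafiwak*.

*dafiwak* — last vowel /a/ (a non-high vowel) → -ew → *dafiwakew*.
The accusative form *dafiwakew* — last vowel /e/ (an unrounded vowel) → -epe → *dafiwakewepe*.

dafiwakewepe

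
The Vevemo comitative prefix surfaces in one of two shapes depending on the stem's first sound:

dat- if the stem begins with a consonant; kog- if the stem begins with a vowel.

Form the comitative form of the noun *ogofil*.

*ogofil*: first sound = /o/, a vowel → kog- → *kogogofil*.

kogogofil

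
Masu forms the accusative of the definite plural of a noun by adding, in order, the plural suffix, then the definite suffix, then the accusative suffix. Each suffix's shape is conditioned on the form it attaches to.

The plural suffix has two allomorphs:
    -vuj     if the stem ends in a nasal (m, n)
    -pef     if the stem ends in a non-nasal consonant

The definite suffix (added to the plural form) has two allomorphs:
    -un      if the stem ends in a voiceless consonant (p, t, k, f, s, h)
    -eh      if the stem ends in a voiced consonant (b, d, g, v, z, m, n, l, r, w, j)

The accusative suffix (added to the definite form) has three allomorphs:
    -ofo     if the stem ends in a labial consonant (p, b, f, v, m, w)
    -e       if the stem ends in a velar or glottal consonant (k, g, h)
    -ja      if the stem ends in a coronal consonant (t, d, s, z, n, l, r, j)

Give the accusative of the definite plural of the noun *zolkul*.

The final consonant of *zolkul* is /l/, which is non-nasal, so the plural suffix is -pef, giving *zolkulpef*.
The plural form *zolkulpef*: final consonant = /f/, voiceless → -un → *zolkulpefun*.
The definite form *zolkulpefun* — final consonant /n/ (coronal) → -ja → *zolkulpefunja*.

zolkulpefunja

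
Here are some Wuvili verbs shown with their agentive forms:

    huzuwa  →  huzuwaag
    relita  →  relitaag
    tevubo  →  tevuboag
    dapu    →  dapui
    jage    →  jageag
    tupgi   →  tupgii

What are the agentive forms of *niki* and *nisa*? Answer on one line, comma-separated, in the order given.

The pattern is height harmony: -i when the last vowel of the stem is a high vowel (*dapu*, *tupgi*); -ag when the last vowel of the stem is a non-high vowel (*huzuwa*, *relita*, *tevubo*, *jage*).
The last vowel of *niki* is /i/, which is a high vowel, so the suffix is -i, giving *nikii*.
Since the last vowel of *nisa* is /a/ (a non-high vowel), it takes -ag, giving *nisaag*.

nikii, nisaag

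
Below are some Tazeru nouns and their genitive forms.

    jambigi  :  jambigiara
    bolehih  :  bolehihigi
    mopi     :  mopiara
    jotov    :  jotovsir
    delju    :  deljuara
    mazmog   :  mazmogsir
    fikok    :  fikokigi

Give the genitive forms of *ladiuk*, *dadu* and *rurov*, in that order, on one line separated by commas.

ladiukigi, daduara, rurovsir

The alternation tracks the final sound of the stem — -igi when the stem ends in a voiceless consonant (*bolehih*, *fikok*); -sir when the stem ends in a voiced consonant (*jotov*, *mazmog*); -ara when the stem ends in a vowel (*jambigi*, *mopi*, *delju*).
The final sound of *ladiuk* is /k/, which is a voiceless consonant, so the suffix is -igi, giving *ladiukigi*.
*dadu* — final sound /u/ (a vowel) → -ara → *daduara*.
Since the final sound of *rurov* is /v/ (a voiced consonant), it takes -sir, giving *rurovsir*.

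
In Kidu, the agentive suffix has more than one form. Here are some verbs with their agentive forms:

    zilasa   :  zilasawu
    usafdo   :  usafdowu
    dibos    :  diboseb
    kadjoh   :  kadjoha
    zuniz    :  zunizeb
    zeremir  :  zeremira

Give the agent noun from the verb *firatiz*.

The alternation tracks the final sound of the stem — -eb when the stem ends in a sibilant (*dibos*, *zuniz*); -a when the stem ends in a non-sibilant consonant (*kadjoh*, *zeremir*); -wu when the stem ends in a vowel (*zilasa*, *usafdo*).
*firatiz* — final sound /z/ (a sibilant) → -eb → *firatizeb*.

firatizeb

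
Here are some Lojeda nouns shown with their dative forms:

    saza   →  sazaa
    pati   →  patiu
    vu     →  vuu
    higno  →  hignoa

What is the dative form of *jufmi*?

The suffix is conditioned by the last vowel: -u when the last vowel of the stem is a high vowel (*pati*, *vu*); -a when the last vowel of the stem is a non-high vowel (*saza*, *higno*).
The last vowel of *jufmi* is /i/, which is a high vowel, so the suffix is -u, giving *jufmiu*.

jufmiu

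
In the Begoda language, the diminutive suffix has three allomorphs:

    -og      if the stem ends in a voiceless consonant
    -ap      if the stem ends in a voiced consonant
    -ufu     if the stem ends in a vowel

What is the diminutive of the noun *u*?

*u* — final sound /u/ (a vowel) → -ufu → *uufu*.

uufu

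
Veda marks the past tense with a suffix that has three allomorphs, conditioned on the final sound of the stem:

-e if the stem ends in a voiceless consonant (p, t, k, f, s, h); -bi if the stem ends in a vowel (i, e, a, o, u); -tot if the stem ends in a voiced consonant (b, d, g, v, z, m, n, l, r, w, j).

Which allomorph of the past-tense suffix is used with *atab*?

-tot

Since the final sound of *atab* is /b/ (a voiced consonant), it takes -tot.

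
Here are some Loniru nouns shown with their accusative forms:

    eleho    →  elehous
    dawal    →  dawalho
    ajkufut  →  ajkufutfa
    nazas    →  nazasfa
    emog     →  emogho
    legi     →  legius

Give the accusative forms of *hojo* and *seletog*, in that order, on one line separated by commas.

The suffix is conditioned by the final sound: -fa when the stem ends in a voiceless consonant (*ajkufut*, *nazas*); -ho when the stem ends in a voiced consonant (*dawal*, *emog*); -us when the stem ends in a vowel (*eleho*, *legi*).
The final sound of *hojo* is /o/, which is a vowel, so the suffix is -us, giving *hojous*.
Since the final sound of *seletog* is /g/ (a voiced consonant), it takes -ho, giving *seletogho*.

hojous, seletogho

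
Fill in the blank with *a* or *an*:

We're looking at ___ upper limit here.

The indefinite article is chosen by the initial *sound* of the following word, not its spelling.
*upper* begins with the sound /ʌ/ (u pronounced /ʌ/) — a vowel sound.
So the article is *an*: We're looking at an upper limit here.

an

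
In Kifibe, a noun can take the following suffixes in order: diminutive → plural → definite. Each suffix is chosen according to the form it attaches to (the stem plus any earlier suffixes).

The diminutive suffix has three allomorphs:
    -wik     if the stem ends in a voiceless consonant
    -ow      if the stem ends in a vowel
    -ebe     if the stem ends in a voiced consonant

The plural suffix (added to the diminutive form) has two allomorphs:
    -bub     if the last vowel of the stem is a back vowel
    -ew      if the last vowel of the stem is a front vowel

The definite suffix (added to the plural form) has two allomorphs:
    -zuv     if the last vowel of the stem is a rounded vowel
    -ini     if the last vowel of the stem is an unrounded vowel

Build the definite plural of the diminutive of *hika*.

hikaowbubzuv

*hika*: final sound = /a/, a vowel → -ow → *hikaow*.
The diminutive form *hikaow*: last vowel = /o/, a back vowel → -bub → *hikaowbub*.
The plural form *hikaowbub* — last vowel /u/ (a rounded vowel) → -zuv → *hikaowbubzuv*.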